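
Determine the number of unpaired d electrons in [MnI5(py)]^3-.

5

Ligand charges: each iodide is −1; pyridine is neutral. With an overall charge of −3 the manganese centre must be in the +2 oxidation state.
Manganese is a group-7 element; Mn(II) is therefore d⁵.
The spin state decides the count: Iodide is a weak-field ligand for a first-row metal, so the complex is high-spin.
An octahedral high-spin d⁵ ion is t₂g³e_g², giving 5 unpaired electrons.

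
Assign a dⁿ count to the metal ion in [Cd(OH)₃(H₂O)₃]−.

d¹⁰

Ligand charges: each hydroxide is −1; water is neutral. With an overall charge of −1 the cadmium centre must be in the +2 oxidation state.
Cd sits in group 12, so the d-electron count is 12 − 2 = 10.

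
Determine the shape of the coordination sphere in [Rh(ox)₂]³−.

Ligand charges: each oxalate is −2. With an overall charge of −3 the rhodium centre must be in the +1 oxidation state.
Group 9 minus oxidation state 1 gives a d⁸ configuration.
Counting donor atoms: 2×oxalate (bidentate) → 4 donors. Coordination number = 4.
A 4d d⁸ ion has a large crystal-field splitting; square planar leaves the high-energy d_{x²−y²} orbital empty and maximises CFSE.

square planar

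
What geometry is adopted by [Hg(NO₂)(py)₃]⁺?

tetrahedral

Each nitro (N-bound nitrite) is −1; pyridine is neutral; balancing the +1 overall charge requires Hg(II).
Group 12 minus oxidation state 2 gives a d¹⁰ configuration.
With 4 monodentate ligands the coordination number is 4.
A d¹⁰ ion has no crystal-field stabilisation preference between square planar and tetrahedral, so four ligands adopt the sterically favoured tetrahedral geometry.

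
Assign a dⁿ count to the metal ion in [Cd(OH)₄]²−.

Each hydroxide is −1; balancing the −2 overall charge requires Cd(II).
Cadmium is a group-12 element; Cd(II) is therefore d¹⁰.

d10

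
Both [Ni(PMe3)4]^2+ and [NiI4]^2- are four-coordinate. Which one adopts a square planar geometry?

For [Ni(PMe3)4]^2+: Ligand charges: trimethylphosphine is neutral. With an overall charge of +2 the nickel centre must be in the +2 oxidation state. Nickel is a group-10 element; Ni(II) is therefore d⁸. Trimethylphosphine is a strong-field ligand (high in the spectrochemical series). A 3d d⁸ ion with strong-field ligands gains enough CFSE to favour square planar over tetrahedral. → square planar.
For [NiI4]^2-: Ligand charges: each iodide is −1. With an overall charge of −2 the nickel centre must be in the +2 oxidation state. Nickel is a group-10 element; Ni(II) is therefore d⁸. Iodide is a weak-field ligand. With weak-field ligands the CFSE gain from square planar is small, so a 3d d⁸ ion takes the sterically preferred tetrahedral geometry. → tetrahedral.

[Ni(PMe3)4]^2+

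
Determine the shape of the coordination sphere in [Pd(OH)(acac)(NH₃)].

Summing ligand charges against the 0 overall charge gives an oxidation state of +2 for palladium.
Palladium is a group-10 element; Pd(II) is therefore d⁸.
Counting donor atoms: 1×hydroxide (monodentate) → 1 donor; 1×acetylacetonate (bidentate) → 2 donors; 1×ammonia (monodentate) → 1 donor. Coordination number = 4.
A 4d d⁸ ion has a large crystal-field splitting; square planar leaves the high-energy d_{x²−y²} orbital empty and maximises CFSE.

square planar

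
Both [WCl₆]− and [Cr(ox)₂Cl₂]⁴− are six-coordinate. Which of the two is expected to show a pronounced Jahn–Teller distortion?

[WCl₆]−: Ligand charges: each chloride is −1. With an overall charge of −1 the tungsten centre must be in the +5 oxidation state. Group 6 minus oxidation state 5 gives a d¹ configuration. The d¹ configuration leaves the e_g set evenly filled (or empty) — no strong Jahn–Teller driving force.
[Cr(ox)₂Cl₂]⁴−: Each oxalate is −2; each chloride is −1; balancing the −4 overall charge requires Cr(II). Chromium is a group-6 element; Cr(II) is therefore d⁴. Chloride and oxalate are weak-field ligands for a first-row metal, so the complex is high-spin. The t₂g³e_g¹ (high-spin) configuration has an unevenly filled e_g set; the Jahn–Teller theorem predicts a tetragonal distortion (typically axial elongation) to lift the degeneracy.

[Cr(ox)₂Cl₂]⁴−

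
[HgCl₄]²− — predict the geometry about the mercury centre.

Summing ligand charges against the −2 overall charge gives an oxidation state of +2 for mercury.
Group 12 minus oxidation state 2 gives a d¹⁰ configuration.
With 4 monodentate ligands the coordination number is 4.
A d¹⁰ ion has no crystal-field stabilisation preference between square planar and tetrahedral, so four ligands adopt the sterically favoured tetrahedral geometry.

tetrahedral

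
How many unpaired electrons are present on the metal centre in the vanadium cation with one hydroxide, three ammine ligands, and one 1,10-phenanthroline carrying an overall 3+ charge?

Each hydroxide is −1; ammonia is neutral; 1,10-phenanthroline is neutral; balancing the +3 overall charge requires V(IV).
V sits in group 5, so the d-electron count is 5 − 4 = 1.
Counting donor atoms: 1×hydroxide (monodentate) → 1 donor; 3×ammonia (monodentate) → 3 donors; 1×1,10-phenanthroline (bidentate) → 2 donors. Coordination number = 6.
In an octahedral field the d¹ configuration is t₂g¹e_g⁰ (only one arrangement possible), giving 1 unpaired electron.

1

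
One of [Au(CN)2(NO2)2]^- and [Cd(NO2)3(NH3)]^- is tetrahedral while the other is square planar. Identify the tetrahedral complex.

[Cd(NO2)3(NH3)]^-

For [Au(CN)2(NO2)2]^-: Each cyanide is −1; each nitro (N-bound nitrite) is −1; balancing the −1 overall charge requires Au(III). Au sits in group 11, so the d-electron count is 11 − 3 = 8. A 5d d⁸ ion has a large crystal-field splitting; square planar leaves the high-energy d_{x²−y²} orbital empty and maximises CFSE. → square planar.
For [Cd(NO2)3(NH3)]^-: Each nitro (N-bound nitrite) is −1; ammonia is neutral; balancing the −1 overall charge requires Cd(II). Cd sits in group 12, so the d-electron count is 12 − 2 = 10. A d¹⁰ ion has no crystal-field stabilisation preference between square planar and tetrahedral, so four ligands adopt the sterically favoured tetrahedral geometry. → tetrahedral.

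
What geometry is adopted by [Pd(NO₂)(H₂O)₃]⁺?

Each nitro (N-bound nitrite) is −1; water is neutral; balancing the +1 overall charge requires Pd(II).
Pd sits in group 10, so the d-electron count is 10 − 2 = 8.
With 4 monodentate ligands the coordination number is 4.
A 4d d⁸ ion has a large crystal-field splitting; square planar leaves the high-energy d_{x²−y²} orbital empty and maximises CFSE.

square planar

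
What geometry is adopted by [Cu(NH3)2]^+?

Ammonia is neutral; balancing the +1 overall charge requires Cu(I).
Copper is a group-11 element; Cu(I) is therefore d¹⁰.
With 2 monodentate ligands the coordination number is 2.
A d¹⁰ ion with only two ligands adopts a linear arrangement (sp hybridisation; no CFSE preference).

linear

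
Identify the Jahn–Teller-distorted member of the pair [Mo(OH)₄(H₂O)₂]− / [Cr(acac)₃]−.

[Mo(OH)₄(H₂O)₂]−: Ligand charges: each hydroxide is −1; water is neutral. With an overall charge of −1 the molybdenum centre must be in the +3 oxidation state. Group 6 minus oxidation state 3 gives a d³ configuration. The d³ configuration leaves the e_g set evenly filled (or empty) — no strong Jahn–Teller driving force.
[Cr(acac)₃]−: Summing ligand charges against the −1 overall charge gives an oxidation state of +2 for chromium. Chromium is a group-6 element; Cr(II) is therefore d⁴. Acetylacetonate is a weak-field ligand for a first-row metal, so the complex is high-spin. The t₂g³e_g¹ (high-spin) configuration has an unevenly filled e_g set; the Jahn–Teller theorem predicts a tetragonal distortion (typically axial elongation) to lift the degeneracy.

[Cr(acac)₃]−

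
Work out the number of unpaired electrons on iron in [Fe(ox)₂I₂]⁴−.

4

Ligand charges: each oxalate is −2; each iodide is −1. With an overall charge of −4 the iron centre must be in the +2 oxidation state.
Fe sits in group 8, so the d-electron count is 8 − 2 = 6.
Counting donor atoms: 2×oxalate (bidentate) → 4 donors; 2×iodide (monodentate) → 2 donors. Coordination number = 6.
The spin state decides the count: Iodide and oxalate are weak-field ligands for a first-row metal, so the complex is high-spin.
An octahedral high-spin d⁶ ion is t₂g⁴e_g², giving 4 unpaired electrons.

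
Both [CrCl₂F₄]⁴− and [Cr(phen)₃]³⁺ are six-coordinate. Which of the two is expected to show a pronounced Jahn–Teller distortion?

[CrCl₂F₄]⁴−: Summing ligand charges against the −4 overall charge gives an oxidation state of +2 for chromium. Cr sits in group 6, so the d-electron count is 6 − 2 = 4. Chloride and fluoride are weak-field ligands for a first-row metal, so the complex is high-spin. The t₂g³e_g¹ (high-spin) configuration has an unevenly filled e_g set; the Jahn–Teller theorem predicts a tetragonal distortion (typically axial elongation) to lift the degeneracy.
[Cr(phen)₃]³⁺: Ligand charges: 1,10-phenanthroline is neutral. With an overall charge of +3 the chromium centre must be in the +3 oxidation state. Group 6 minus oxidation state 3 gives a d³ configuration. The d³ configuration leaves the e_g set evenly filled (or empty) — no strong Jahn–Teller driving force.

[CrCl₂F₄]⁴−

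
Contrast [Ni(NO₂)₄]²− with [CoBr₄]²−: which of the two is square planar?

[Ni(NO₂)₄]²−

For [Ni(NO₂)₄]²−: Each nitro (N-bound nitrite) is −1; balancing the −2 overall charge requires Ni(II). Ni sits in group 10, so the d-electron count is 10 − 2 = 8. Nitro (N-bound nitrite) is a strong-field ligand (high in the spectrochemical series). A 3d d⁸ ion with strong-field ligands gains enough CFSE to favour square planar over tetrahedral. → square planar.
For [CoBr₄]²−: Summing ligand charges against the −2 overall charge gives an oxidation state of +2 for cobalt. Cobalt is a group-9 element; Co(II) is therefore d⁷. For a high-spin 3d d⁷ ion with weak-field ligands the small Δₜ gives little square-planar CFSE advantage, so four ligands adopt the sterically favoured tetrahedral geometry. → tetrahedral.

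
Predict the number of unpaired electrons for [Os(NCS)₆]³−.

Summing ligand charges against the −3 overall charge gives an oxidation state of +3 for osmium.
Os sits in group 8, so the d-electron count is 8 − 3 = 5.
The spin state decides the count: a 5d ion has a large Δₒ and is invariably low-spin.
An octahedral low-spin d⁵ ion is t₂g⁵e_g⁰, giving 1 unpaired electron.

1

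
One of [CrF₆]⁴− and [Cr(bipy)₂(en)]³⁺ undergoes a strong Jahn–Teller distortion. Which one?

[CrF₆]⁴−: Summing ligand charges against the −4 overall charge gives an oxidation state of +2 for chromium. Cr sits in group 6, so the d-electron count is 6 − 2 = 4. Fluoride is a weak-field ligand for a first-row metal, so the complex is high-spin. The t₂g³e_g¹ (high-spin) configuration has an unevenly filled e_g set; the Jahn–Teller theorem predicts a tetragonal distortion (typically axial elongation) to lift the degeneracy.
[Cr(bipy)₂(en)]³⁺: Ligand charges: 2,2′-bipyridine is neutral; ethylenediamine is neutral. With an overall charge of +3 the chromium centre must be in the +3 oxidation state. Chromium is a group-6 element; Cr(III) is therefore d³. The d³ configuration leaves the e_g set evenly filled (or empty) — no strong Jahn–Teller driving force.

[CrF₆]⁴−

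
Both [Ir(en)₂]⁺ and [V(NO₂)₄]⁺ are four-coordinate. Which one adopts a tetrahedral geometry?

[V(NO₂)₄]⁺

For [Ir(en)₂]⁺: Ligand charges: ethylenediamine is neutral. With an overall charge of +1 the iridium centre must be in the +1 oxidation state. Ir sits in group 9, so the d-electron count is 9 − 1 = 8. A 5d d⁸ ion has a large crystal-field splitting; square planar leaves the high-energy d_{x²−y²} orbital empty and maximises CFSE. → square planar.
For [V(NO₂)₄]⁺: Summing ligand charges against the +1 overall charge gives an oxidation state of +5 for vanadium. Group 5 minus oxidation state 5 gives a d⁰ configuration. A d⁰ ion has no crystal-field stabilisation preference between square planar and tetrahedral, so four ligands adopt the sterically favoured tetrahedral geometry. → tetrahedral.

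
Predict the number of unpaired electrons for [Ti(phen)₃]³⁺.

1 unpaired electron

1,10-phenanthroline is neutral; balancing the +3 overall charge requires Ti(III).
Group 4 minus oxidation state 3 gives a d¹ configuration.
Counting donor atoms: 3×1,10-phenanthroline (bidentate) → 6 donors. Coordination number = 6.
In an octahedral field the d¹ configuration is t₂g¹e_g⁰ (only one arrangement possible), giving 1 unpaired electron.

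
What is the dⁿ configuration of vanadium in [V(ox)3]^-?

Ligand charges: each oxalate is −2. With an overall charge of −1 the vanadium centre must be in the +5 oxidation state.
V sits in group 5, so the d-electron count is 5 − 5 = 0.

d0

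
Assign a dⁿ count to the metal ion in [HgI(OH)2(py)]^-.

Ligand charges: each iodide is −1; each hydroxide is −1; pyridine is neutral. With an overall charge of −1 the mercury centre must be in the +2 oxidation state.
Mercury is a group-12 element; Hg(II) is therefore d¹⁰.

d10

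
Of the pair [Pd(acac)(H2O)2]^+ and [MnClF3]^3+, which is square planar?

For [Pd(acac)(H2O)2]^+: Ligand charges: each acetylacetonate is −1; water is neutral. With an overall charge of +1 the palladium centre must be in the +2 oxidation state. Palladium is a group-10 element; Pd(II) is therefore d⁸. A 4d d⁸ ion has a large crystal-field splitting; square planar leaves the high-energy d_{x²−y²} orbital empty and maximises CFSE. → square planar.
For [MnClF3]^3+: Ligand charges: each chloride is −1; each fluoride is −1. With an overall charge of +3 the manganese centre must be in the +7 oxidation state. Manganese is a group-7 element; Mn(VII) is therefore d⁰. A d⁰ ion has no crystal-field stabilisation preference between square planar and tetrahedral, so four ligands adopt the sterically favoured tetrahedral geometry. → tetrahedral.

[Pd(acac)(H2O)2]^+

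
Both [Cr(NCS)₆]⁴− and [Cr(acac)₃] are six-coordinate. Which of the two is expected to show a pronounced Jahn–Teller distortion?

[Cr(NCS)₆]⁴−: Ligand charges: each isothiocyanate is −1. With an overall charge of −4 the chromium centre must be in the +2 oxidation state. Cr sits in group 6, so the d-electron count is 6 − 2 = 4. Isothiocyanate is a weak-field ligand for a first-row metal, so the complex is high-spin. The t₂g³e_g¹ (high-spin) configuration has an unevenly filled e_g set; the Jahn–Teller theorem predicts a tetragonal distortion (typically axial elongation) to lift the degeneracy.
[Cr(acac)₃]: Summing ligand charges against the 0 overall charge gives an oxidation state of +3 for chromium. Cr sits in group 6, so the d-electron count is 6 − 3 = 3. The d³ configuration leaves the e_g set evenly filled (or empty) — no strong Jahn–Teller driving force.

[Cr(NCS)₆]⁴−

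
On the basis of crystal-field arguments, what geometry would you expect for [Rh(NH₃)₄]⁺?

Ligand charges: ammonia is neutral. With an overall charge of +1 the rhodium centre must be in the +1 oxidation state.
Rh sits in group 9, so the d-electron count is 9 − 1 = 8.
With 4 monodentate ligands the coordination number is 4.
A 4d d⁸ ion has a large crystal-field splitting; square planar leaves the high-energy d_{x²−y²} orbital empty and maximises CFSE.

square planar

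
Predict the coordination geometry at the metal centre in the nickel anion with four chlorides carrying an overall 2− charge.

Summing ligand charges against the −2 overall charge gives an oxidation state of +2 for nickel.
Nickel is a group-10 element; Ni(II) is therefore d⁸.
With 4 monodentate ligands the coordination number is 4.
Chloride is a weak-field ligand.
With weak-field ligands the CFSE gain from square planar is small, so a 3d d⁸ ion takes the sterically preferred tetrahedral geometry.

tetrahedral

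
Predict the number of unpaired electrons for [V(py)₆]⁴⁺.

1

Ligand charges: pyridine is neutral. With an overall charge of +4 the vanadium centre must be in the +4 oxidation state.
Group 5 minus oxidation state 4 gives a d¹ configuration.
In an octahedral field the d¹ configuration is t₂g¹e_g⁰ (only one arrangement possible), giving 1 unpaired electron.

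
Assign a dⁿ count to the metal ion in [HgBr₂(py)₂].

Ligand charges: each bromide is −1; pyridine is neutral. With an overall charge of 0 the mercury centre must be in the +2 oxidation state.
Group 12 minus oxidation state 2 gives a d¹⁰ configuration.

d¹⁰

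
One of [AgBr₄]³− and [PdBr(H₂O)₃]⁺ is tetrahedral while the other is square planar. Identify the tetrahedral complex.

[AgBr₄]³−

For [AgBr₄]³−: Summing ligand charges against the −3 overall charge gives an oxidation state of +1 for silver. Silver is a group-11 element; Ag(I) is therefore d¹⁰. A d¹⁰ ion has no crystal-field stabilisation preference between square planar and tetrahedral, so four ligands adopt the sterically favoured tetrahedral geometry. → tetrahedral.
For [PdBr(H₂O)₃]⁺: Each bromide is −1; water is neutral; balancing the +1 overall charge requires Pd(II). Palladium is a group-10 element; Pd(II) is therefore d⁸. A 4d d⁸ ion has a large crystal-field splitting; square planar leaves the high-energy d_{x²−y²} orbital empty and maximises CFSE. → square planar.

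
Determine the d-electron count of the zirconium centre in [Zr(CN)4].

Ligand charges: each cyanide is −1. With an overall charge of 0 the zirconium centre must be in the +4 oxidation state.
Zr sits in group 4, so the d-electron count is 4 − 4 = 0.

d⁰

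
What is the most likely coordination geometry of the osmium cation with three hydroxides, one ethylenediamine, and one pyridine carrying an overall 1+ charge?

Ligand charges: each hydroxide is −1; ethylenediamine is neutral; pyridine is neutral. With an overall charge of +1 the osmium centre must be in the +4 oxidation state.
Os sits in group 8, so the d-electron count is 8 − 4 = 4.
Counting donor atoms: 3×hydroxide (monodentate) → 3 donors; 1×ethylenediamine (bidentate) → 2 donors; 1×pyridine (monodentate) → 1 donor. Coordination number = 6.
Six donors around a single metal centre give an octahedral coordination sphere.

octahedral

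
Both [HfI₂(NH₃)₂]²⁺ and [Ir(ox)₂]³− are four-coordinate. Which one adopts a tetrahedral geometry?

For [HfI₂(NH₃)₂]²⁺: Each iodide is −1; ammonia is neutral; balancing the +2 overall charge requires Hf(IV). Group 4 minus oxidation state 4 gives a d⁰ configuration. A d⁰ ion has no crystal-field stabilisation preference between square planar and tetrahedral, so four ligands adopt the sterically favoured tetrahedral geometry. → tetrahedral.
For [Ir(ox)₂]³−: Summing ligand charges against the −3 overall charge gives an oxidation state of +1 for iridium. Iridium is a group-9 element; Ir(I) is therefore d⁸. A 5d d⁸ ion has a large crystal-field splitting; square planar leaves the high-energy d_{x²−y²} orbital empty and maximises CFSE. → square planar.

[HfI₂(NH₃)₂]²⁺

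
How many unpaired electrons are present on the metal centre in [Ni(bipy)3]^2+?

2 unpaired electrons

2,2′-bipyridine is neutral; balancing the +2 overall charge requires Ni(II).
Nickel is a group-10 element; Ni(II) is therefore d⁸.
Counting donor atoms: 3×2,2′-bipyridine (bidentate) → 6 donors. Coordination number = 6.
In an octahedral field the d⁸ configuration is t₂g⁶e_g² (only one arrangement possible), giving 2 unpaired electrons.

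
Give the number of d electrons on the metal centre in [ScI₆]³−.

d⁰

Each iodide is −1; balancing the −3 overall charge requires Sc(III).
Sc sits in group 3, so the d-electron count is 3 − 3 = 0.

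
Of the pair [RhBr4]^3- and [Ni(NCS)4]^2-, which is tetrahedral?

[Ni(NCS)4]^2-

For [RhBr4]^3-: Summing ligand charges against the −3 overall charge gives an oxidation state of +1 for rhodium. Rh sits in group 9, so the d-electron count is 9 − 1 = 8. A 4d d⁸ ion has a large crystal-field splitting; square planar leaves the high-energy d_{x²−y²} orbital empty and maximises CFSE. → square planar.
For [Ni(NCS)4]^2-: Each isothiocyanate is −1; balancing the −2 overall charge requires Ni(II). Nickel is a group-10 element; Ni(II) is therefore d⁸. Isothiocyanate is a weak-field ligand. With weak-field ligands the CFSE gain from square planar is small, so a 3d d⁸ ion takes the sterically preferred tetrahedral geometry. → tetrahedral.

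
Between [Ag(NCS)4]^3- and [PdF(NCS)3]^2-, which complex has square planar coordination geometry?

For [Ag(NCS)4]^3-: Summing ligand charges against the −3 overall charge gives an oxidation state of +1 for silver. Ag sits in group 11, so the d-electron count is 11 − 1 = 10. A d¹⁰ ion has no crystal-field stabilisation preference between square planar and tetrahedral, so four ligands adopt the sterically favoured tetrahedral geometry. → tetrahedral.
For [PdF(NCS)3]^2-: Each fluoride is −1; each isothiocyanate is −1; balancing the −2 overall charge requires Pd(II). Pd sits in group 10, so the d-electron count is 10 − 2 = 8. A 4d d⁸ ion has a large crystal-field splitting; square planar leaves the high-energy d_{x²−y²} orbital empty and maximises CFSE. → square planar.

[PdF(NCS)3]^2-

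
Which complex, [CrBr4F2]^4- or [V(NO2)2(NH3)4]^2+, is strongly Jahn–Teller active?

[CrBr4F2]^4-: Ligand charges: each bromide is −1; each fluoride is −1. With an overall charge of −4 the chromium centre must be in the +2 oxidation state. Chromium is a group-6 element; Cr(II) is therefore d⁴. Bromide and fluoride are weak-field ligands for a first-row metal, so the complex is high-spin. The t₂g³e_g¹ (high-spin) configuration has an unevenly filled e_g set; the Jahn–Teller theorem predicts a tetragonal distortion (typically axial elongation) to lift the degeneracy.
[V(NO2)2(NH3)4]^2+: Ligand charges: each nitro (N-bound nitrite) is −1; ammonia is neutral. With an overall charge of +2 the vanadium centre must be in the +4 oxidation state. Group 5 minus oxidation state 4 gives a d¹ configuration. The d¹ configuration leaves the e_g set evenly filled (or empty) — no strong Jahn–Teller driving force.

[CrBr4F2]^4-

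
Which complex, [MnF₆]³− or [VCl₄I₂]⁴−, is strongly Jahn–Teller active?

[MnF₆]³−

[MnF₆]³−: Ligand charges: each fluoride is −1. With an overall charge of −3 the manganese centre must be in the +3 oxidation state. Mn sits in group 7, so the d-electron count is 7 − 3 = 4. Fluoride is a weak-field ligand for a first-row metal, so the complex is high-spin. The t₂g³e_g¹ (high-spin) configuration has an unevenly filled e_g set; the Jahn–Teller theorem predicts a tetragonal distortion (typically axial elongation) to lift the degeneracy.
[VCl₄I₂]⁴−: Each chloride is −1; each iodide is −1; balancing the −4 overall charge requires V(II). Group 5 minus oxidation state 2 gives a d³ configuration. The d³ configuration leaves the e_g set evenly filled (or empty) — no strong Jahn–Teller driving force.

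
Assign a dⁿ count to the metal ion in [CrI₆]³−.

Each iodide is −1; balancing the −3 overall charge requires Cr(III).
Group 6 minus oxidation state 3 gives a d³ configuration.

d3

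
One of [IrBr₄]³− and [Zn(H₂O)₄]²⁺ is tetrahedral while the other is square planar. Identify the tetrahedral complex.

[Zn(H₂O)₄]²⁺

For [IrBr₄]³−: Ligand charges: each bromide is −1. With an overall charge of −3 the iridium centre must be in the +1 oxidation state. Iridium is a group-9 element; Ir(I) is therefore d⁸. A 5d d⁸ ion has a large crystal-field splitting; square planar leaves the high-energy d_{x²−y²} orbital empty and maximises CFSE. → square planar.
For [Zn(H₂O)₄]²⁺: Summing ligand charges against the +2 overall charge gives an oxidation state of +2 for zinc. Group 12 minus oxidation state 2 gives a d¹⁰ configuration. A d¹⁰ ion has no crystal-field stabilisation preference between square planar and tetrahedral, so four ligands adopt the sterically favoured tetrahedral geometry. → tetrahedral.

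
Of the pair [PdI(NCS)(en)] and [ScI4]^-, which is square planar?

For [PdI(NCS)(en)]: Each iodide is −1; each isothiocyanate is −1; ethylenediamine is neutral; balancing the 0 overall charge requires Pd(II). Pd sits in group 10, so the d-electron count is 10 − 2 = 8. A 4d d⁸ ion has a large crystal-field splitting; square planar leaves the high-energy d_{x²−y²} orbital empty and maximises CFSE. → square planar.
For [ScI4]^-: Summing ligand charges against the −1 overall charge gives an oxidation state of +3 for scandium. Group 3 minus oxidation state 3 gives a d⁰ configuration. A d⁰ ion has no crystal-field stabilisation preference between square planar and tetrahedral, so four ligands adopt the sterically favoured tetrahedral geometry. → tetrahedral.

[PdI(NCS)(en)]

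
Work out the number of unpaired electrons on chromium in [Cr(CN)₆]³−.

Ligand charges: each cyanide is −1. With an overall charge of −3 the chromium centre must be in the +3 oxidation state.
Group 6 minus oxidation state 3 gives a d³ configuration.
In an octahedral field the d³ configuration is t₂g³e_g⁰ (only one arrangement possible), giving 3 unpaired electrons.

3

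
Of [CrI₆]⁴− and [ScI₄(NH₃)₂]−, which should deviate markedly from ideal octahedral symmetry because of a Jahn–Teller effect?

[CrI₆]⁴−: Each iodide is −1; balancing the −4 overall charge requires Cr(II). Group 6 minus oxidation state 2 gives a d⁴ configuration. Iodide is a weak-field ligand for a first-row metal, so the complex is high-spin. The t₂g³e_g¹ (high-spin) configuration has an unevenly filled e_g set; the Jahn–Teller theorem predicts a tetragonal distortion (typically axial elongation) to lift the degeneracy.
[ScI₄(NH₃)₂]−: Ligand charges: each iodide is −1; ammonia is neutral. With an overall charge of −1 the scandium centre must be in the +3 oxidation state. Scandium is a group-3 element; Sc(III) is therefore d⁰. The d⁰ configuration leaves the e_g set evenly filled (or empty) — no strong Jahn–Teller driving force.

[CrI₆]⁴−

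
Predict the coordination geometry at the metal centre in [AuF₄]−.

Ligand charges: each fluoride is −1. With an overall charge of −1 the gold centre must be in the +3 oxidation state.
Group 11 minus oxidation state 3 gives a d⁸ configuration.
Coordination number: 4.
A 5d d⁸ ion has a large crystal-field splitting; square planar leaves the high-energy d_{x²−y²} orbital empty and maximises CFSE.

square planar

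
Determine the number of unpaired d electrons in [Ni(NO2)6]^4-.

2

Summing ligand charges against the −4 overall charge gives an oxidation state of +2 for nickel.
Group 10 minus oxidation state 2 gives a d⁸ configuration.
In an octahedral field the d⁸ configuration is t₂g⁶e_g² (only one arrangement possible), giving 2 unpaired electrons.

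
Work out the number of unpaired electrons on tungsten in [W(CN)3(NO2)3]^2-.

2 unpaired electrons

Summing ligand charges against the −2 overall charge gives an oxidation state of +4 for tungsten.
Group 6 minus oxidation state 4 gives a d² configuration.
In an octahedral field the d² configuration is t₂g²e_g⁰ (only one arrangement possible), giving 2 unpaired electrons.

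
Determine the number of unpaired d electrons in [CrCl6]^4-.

4 unpaired electrons

Each chloride is −1; balancing the −4 overall charge requires Cr(II).
Cr sits in group 6, so the d-electron count is 6 − 2 = 4.
The spin state decides the count: Chloride is a weak-field ligand for a first-row metal, so the complex is high-spin.
An octahedral high-spin d⁴ ion is t₂g³e_g¹, giving 4 unpaired electrons.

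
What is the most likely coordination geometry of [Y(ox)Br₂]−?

tetrahedral

Ligand charges: each oxalate is −2; each bromide is −1. With an overall charge of −1 the yttrium centre must be in the +3 oxidation state.
Y sits in group 3, so the d-electron count is 3 − 3 = 0.
Counting donor atoms: 1×oxalate (bidentate) → 2 donors; 2×bromide (monodentate) → 2 donors. Coordination number = 4.
A d⁰ ion has no crystal-field stabilisation preference between square planar and tetrahedral, so four ligands adopt the sterically favoured tetrahedral geometry.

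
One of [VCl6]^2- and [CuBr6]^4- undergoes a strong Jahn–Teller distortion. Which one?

[VCl6]^2-: Summing ligand charges against the −2 overall charge gives an oxidation state of +4 for vanadium. V sits in group 5, so the d-electron count is 5 − 4 = 1. The d¹ configuration leaves the e_g set evenly filled (or empty) — no strong Jahn–Teller driving force.
[CuBr6]^4-: Each bromide is −1; balancing the −4 overall charge requires Cu(II). Copper is a group-11 element; Cu(II) is therefore d⁹. The t₂g⁶e_g³ configuration has an unevenly filled e_g set; the Jahn–Teller theorem predicts a tetragonal distortion (typically axial elongation) to lift the degeneracy.

[CuBr6]^4-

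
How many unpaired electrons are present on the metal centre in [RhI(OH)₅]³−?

Summing ligand charges against the −3 overall charge gives an oxidation state of +3 for rhodium.
Group 9 minus oxidation state 3 gives a d⁶ configuration.
The spin state decides the count: a 4d ion has a large Δₒ and is invariably low-spin.
An octahedral low-spin d⁶ ion is t₂g⁶e_g⁰, giving 0 unpaired electrons.

0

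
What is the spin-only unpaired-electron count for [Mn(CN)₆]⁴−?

Each cyanide is −1; balancing the −4 overall charge requires Mn(II).
Manganese is a group-7 element; Mn(II) is therefore d⁵.
The spin state decides the count: Cyanide is a strong-field ligand (high in the spectrochemical series) for a first-row metal, so the complex is low-spin.
An octahedral low-spin d⁵ ion is t₂g⁵e_g⁰, giving 1 unpaired electron.

1 unpaired electron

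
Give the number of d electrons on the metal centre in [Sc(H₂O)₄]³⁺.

Ligand charges: water is neutral. With an overall charge of +3 the scandium centre must be in the +3 oxidation state.
Scandium is a group-3 element; Sc(III) is therefore d⁰.

d0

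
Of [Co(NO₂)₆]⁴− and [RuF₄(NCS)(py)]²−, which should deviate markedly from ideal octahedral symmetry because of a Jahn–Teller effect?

[Co(NO₂)₆]⁴−

[Co(NO₂)₆]⁴−: Summing ligand charges against the −4 overall charge gives an oxidation state of +2 for cobalt. Group 9 minus oxidation state 2 gives a d⁷ configuration. Nitro (N-bound nitrite) is a strong-field ligand (high in the spectrochemical series) for a first-row metal, so the complex is low-spin. The t₂g⁶e_g¹ (low-spin) configuration has an unevenly filled e_g set; the Jahn–Teller theorem predicts a tetragonal distortion (typically axial elongation) to lift the degeneracy.
[RuF₄(NCS)(py)]²−: Ligand charges: each fluoride is −1; each isothiocyanate is −1; pyridine is neutral. With an overall charge of −2 the ruthenium centre must be in the +3 oxidation state. Ruthenium is a group-8 element; Ru(III) is therefore d⁵. A 4d ion has a large Δₒ and is invariably low-spin. The d⁵ configuration leaves the e_g set evenly filled (or empty) — no strong Jahn–Teller driving force.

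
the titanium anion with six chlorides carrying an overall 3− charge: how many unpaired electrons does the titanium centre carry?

1 unpaired electron

Ligand charges: each chloride is −1. With an overall charge of −3 the titanium centre must be in the +3 oxidation state.
Titanium is a group-4 element; Ti(III) is therefore d¹.
In an octahedral field the d¹ configuration is t₂g¹e_g⁰ (only one arrangement possible), giving 1 unpaired electron.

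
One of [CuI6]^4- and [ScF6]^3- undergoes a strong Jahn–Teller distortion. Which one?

[CuI6]^4-

[CuI6]^4-: Summing ligand charges against the −4 overall charge gives an oxidation state of +2 for copper. Cu sits in group 11, so the d-electron count is 11 − 2 = 9. The t₂g⁶e_g³ configuration has an unevenly filled e_g set; the Jahn–Teller theorem predicts a tetragonal distortion (typically axial elongation) to lift the degeneracy.
[ScF6]^3-: Each fluoride is −1; balancing the −3 overall charge requires Sc(III). Group 3 minus oxidation state 3 gives a d⁰ configuration. The d⁰ configuration leaves the e_g set evenly filled (or empty) — no strong Jahn–Teller driving force.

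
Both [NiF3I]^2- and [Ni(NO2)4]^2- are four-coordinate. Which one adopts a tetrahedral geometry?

[NiF3I]^2-

For [NiF3I]^2-: Each fluoride is −1; each iodide is −1; balancing the −2 overall charge requires Ni(II). Nickel is a group-10 element; Ni(II) is therefore d⁸. Fluoride and iodide are weak-field ligands. With weak-field ligands the CFSE gain from square planar is small, so a 3d d⁸ ion takes the sterically preferred tetrahedral geometry. → tetrahedral.
For [Ni(NO2)4]^2-: Each nitro (N-bound nitrite) is −1; balancing the −2 overall charge requires Ni(II). Nickel is a group-10 element; Ni(II) is therefore d⁸. Nitro (N-bound nitrite) is a strong-field ligand (high in the spectrochemical series). A 3d d⁸ ion with strong-field ligands gains enough CFSE to favour square planar over tetrahedral. → square planar.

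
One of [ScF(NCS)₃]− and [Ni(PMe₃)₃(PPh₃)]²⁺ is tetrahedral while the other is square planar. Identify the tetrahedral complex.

For [ScF(NCS)₃]−: Each fluoride is −1; each isothiocyanate is −1; balancing the −1 overall charge requires Sc(III). Scandium is a group-3 element; Sc(III) is therefore d⁰. A d⁰ ion has no crystal-field stabilisation preference between square planar and tetrahedral, so four ligands adopt the sterically favoured tetrahedral geometry. → tetrahedral.
For [Ni(PMe₃)₃(PPh₃)]²⁺: Summing ligand charges against the +2 overall charge gives an oxidation state of +2 for nickel. Ni sits in group 10, so the d-electron count is 10 − 2 = 8. Trimethylphosphine and triphenylphosphine are strong-field ligands (high in the spectrochemical series). A 3d d⁸ ion with strong-field ligands gains enough CFSE to favour square planar over tetrahedral. → square planar.

[ScF(NCS)₃]−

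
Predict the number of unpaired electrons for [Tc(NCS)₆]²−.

3 unpaired electrons

Each isothiocyanate is −1; balancing the −2 overall charge requires Tc(IV).
Group 7 minus oxidation state 4 gives a d³ configuration.
In an octahedral field the d³ configuration is t₂g³e_g⁰ (only one arrangement possible), giving 3 unpaired electrons.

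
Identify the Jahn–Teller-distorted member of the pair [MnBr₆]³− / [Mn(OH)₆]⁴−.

[MnBr₆]³−: Ligand charges: each bromide is −1. With an overall charge of −3 the manganese centre must be in the +3 oxidation state. Manganese is a group-7 element; Mn(III) is therefore d⁴. Bromide is a weak-field ligand for a first-row metal, so the complex is high-spin. The t₂g³e_g¹ (high-spin) configuration has an unevenly filled e_g set; the Jahn–Teller theorem predicts a tetragonal distortion (typically axial elongation) to lift the degeneracy.
[Mn(OH)₆]⁴−: Summing ligand charges against the −4 overall charge gives an oxidation state of +2 for manganese. Group 7 minus oxidation state 2 gives a d⁵ configuration. Hydroxide is a weak-field ligand for a first-row metal, so the complex is high-spin. The d⁵ configuration leaves the e_g set evenly filled (or empty) — no strong Jahn–Teller driving force.

[MnBr₆]³−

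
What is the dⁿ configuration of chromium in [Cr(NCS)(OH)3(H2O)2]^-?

d³

Summing ligand charges against the −1 overall charge gives an oxidation state of +3 for chromium.
Group 6 minus oxidation state 3 gives a d³ configuration.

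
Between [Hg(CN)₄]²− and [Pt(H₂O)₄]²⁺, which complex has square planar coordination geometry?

[Pt(H₂O)₄]²⁺

For [Hg(CN)₄]²−: Ligand charges: each cyanide is −1. With an overall charge of −2 the mercury centre must be in the +2 oxidation state. Mercury is a group-12 element; Hg(II) is therefore d¹⁰. A d¹⁰ ion has no crystal-field stabilisation preference between square planar and tetrahedral, so four ligands adopt the sterically favoured tetrahedral geometry. → tetrahedral.
For [Pt(H₂O)₄]²⁺: Summing ligand charges against the +2 overall charge gives an oxidation state of +2 for platinum. Group 10 minus oxidation state 2 gives a d⁸ configuration. A 5d d⁸ ion has a large crystal-field splitting; square planar leaves the high-energy d_{x²−y²} orbital empty and maximises CFSE. → square planar.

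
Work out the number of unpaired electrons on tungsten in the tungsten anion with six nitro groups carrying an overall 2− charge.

2

Each nitro (N-bound nitrite) is −1; balancing the −2 overall charge requires W(IV).
W sits in group 6, so the d-electron count is 6 − 4 = 2.
In an octahedral field the d² configuration is t₂g²e_g⁰ (only one arrangement possible), giving 2 unpaired electrons.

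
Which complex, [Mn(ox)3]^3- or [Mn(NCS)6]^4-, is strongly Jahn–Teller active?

[Mn(ox)3]^3-

[Mn(ox)3]^3-: Summing ligand charges against the −3 overall charge gives an oxidation state of +3 for manganese. Manganese is a group-7 element; Mn(III) is therefore d⁴. Oxalate is a weak-field ligand for a first-row metal, so the complex is high-spin. The t₂g³e_g¹ (high-spin) configuration has an unevenly filled e_g set; the Jahn–Teller theorem predicts a tetragonal distortion (typically axial elongation) to lift the degeneracy.
[Mn(NCS)6]^4-: Summing ligand charges against the −4 overall charge gives an oxidation state of +2 for manganese. Manganese is a group-7 element; Mn(II) is therefore d⁵. Isothiocyanate is a weak-field ligand for a first-row metal, so the complex is high-spin. The d⁵ configuration leaves the e_g set evenly filled (or empty) — no strong Jahn–Teller driving force.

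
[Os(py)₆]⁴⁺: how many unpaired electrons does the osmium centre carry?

Pyridine is neutral; balancing the +4 overall charge requires Os(IV).
Group 8 minus oxidation state 4 gives a d⁴ configuration.
The spin state decides the count: a 5d ion has a large Δₒ and is invariably low-spin.
An octahedral low-spin d⁴ ion is t₂g⁴e_g⁰, giving 2 unpaired electrons.

2 unpaired electrons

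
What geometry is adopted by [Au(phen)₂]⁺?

Ligand charges: 1,10-phenanthroline is neutral. With an overall charge of +1 the gold centre must be in the +1 oxidation state.
Group 11 minus oxidation state 1 gives a d¹⁰ configuration.
Counting donor atoms: 2×1,10-phenanthroline (bidentate) → 4 donors. Coordination number = 4.
A d¹⁰ ion has no crystal-field stabilisation preference between square planar and tetrahedral, so four ligands adopt the sterically favoured tetrahedral geometry.

tetrahedral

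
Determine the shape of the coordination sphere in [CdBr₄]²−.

tetrahedral

Summing ligand charges against the −2 overall charge gives an oxidation state of +2 for cadmium.
Cadmium is a group-12 element; Cd(II) is therefore d¹⁰.
With 4 monodentate ligands the coordination number is 4.
A d¹⁰ ion has no crystal-field stabilisation preference between square planar and tetrahedral, so four ligands adopt the sterically favoured tetrahedral geometry.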